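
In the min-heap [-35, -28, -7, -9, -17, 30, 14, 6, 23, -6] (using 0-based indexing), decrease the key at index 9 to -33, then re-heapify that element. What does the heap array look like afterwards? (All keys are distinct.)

[-35, -33, -7, -9, -28, 30, 14, 6, 23, -17]

set index 9 from -6 to -33 → [-35, -28, -7, -9, -17, 30, 14, 6, 23, -33]
-33 < parent -17 at index 4, swap → [-35, -28, -7, -9, -33, 30, 14, 6, 23, -17]
-33 < parent -28 at index 1, swap → [-35, -33, -7, -9, -28, 30, 14, 6, 23, -17]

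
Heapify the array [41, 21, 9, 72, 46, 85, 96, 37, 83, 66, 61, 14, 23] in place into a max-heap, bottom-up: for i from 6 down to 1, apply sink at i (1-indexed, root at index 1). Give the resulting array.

sift down from index 6: already satisfies heap property
sift down from index 5:
  46 vs larger child 66 at index 10, swap → [41, 21, 9, 72, 66, 85, 96, 37, 83, 46, 61, 14, 23]
sift down from index 4:
  72 vs larger child 83 at index 9, swap → [41, 21, 9, 83, 66, 85, 96, 37, 72, 46, 61, 14, 23]
sift down from index 3:
  9 vs larger child 96 at index 7, swap → [41, 21, 96, 83, 66, 85, 9, 37, 72, 46, 61, 14, 23]
sift down from index 2:
  21 vs larger child 83 at index 4, swap → [41, 83, 96, 21, 66, 85, 9, 37, 72, 46, 61, 14, 23]
  21 vs larger child 72 at index 9, swap → [41, 83, 96, 72, 66, 85, 9, 37, 21, 46, 61, 14, 23]
sift down from index 1:
  41 vs larger child 96 at index 3, swap → [96, 83, 41, 72, 66, 85, 9, 37, 21, 46, 61, 14, 23]
  41 vs larger child 85 at index 6, swap → [96, 83, 85, 72, 66, 41, 9, 37, 21, 46, 61, 14, 23]

[96, 83, 85, 72, 66, 41, 9, 37, 21, 46, 61, 14, 23]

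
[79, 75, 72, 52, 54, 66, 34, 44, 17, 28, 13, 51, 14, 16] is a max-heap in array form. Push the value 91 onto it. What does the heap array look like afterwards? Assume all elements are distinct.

[91, 75, 79, 52, 54, 66, 72, 44, 17, 28, 13, 51, 14, 16, 34]

append 91 at index 14 → [79, 75, 72, 52, 54, 66, 34, 44, 17, 28, 13, 51, 14, 16, 91]
91 > parent 34 at index 6, swap → [79, 75, 72, 52, 54, 66, 91, 44, 17, 28, 13, 51, 14, 16, 34]
91 > parent 72 at index 2, swap → [79, 75, 91, 52, 54, 66, 72, 44, 17, 28, 13, 51, 14, 16, 34]
91 > parent 79 at index 0, swap → [91, 75, 79, 52, 54, 66, 72, 44, 17, 28, 13, 51, 14, 16, 34]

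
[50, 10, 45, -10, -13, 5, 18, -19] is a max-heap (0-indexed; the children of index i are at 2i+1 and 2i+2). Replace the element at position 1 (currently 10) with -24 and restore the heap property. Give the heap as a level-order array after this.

[50, -10, 45, -19, -13, 5, 18, -24]

set index 1 from 10 to -24 → [50, -24, 45, -10, -13, 5, 18, -19]
-24 vs larger child -10 at index 3, swap → [50, -10, 45, -24, -13, 5, 18, -19]
-24 vs only child -19 at index 7, swap → [50, -10, 45, -19, -13, 5, 18, -24]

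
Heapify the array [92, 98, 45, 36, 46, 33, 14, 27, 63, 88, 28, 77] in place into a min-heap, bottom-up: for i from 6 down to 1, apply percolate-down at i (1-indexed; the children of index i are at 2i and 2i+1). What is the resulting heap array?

[14, 27, 33, 36, 28, 77, 45, 98, 63, 88, 46, 92]

sift down from index 6: already satisfies heap property
sift down from index 5:
  46 vs smaller child 28 at index 11, swap → [92, 98, 45, 36, 28, 33, 14, 27, 63, 88, 46, 77]
sift down from index 4:
  36 vs smaller child 27 at index 8, swap → [92, 98, 45, 27, 28, 33, 14, 36, 63, 88, 46, 77]
sift down from index 3:
  45 vs smaller child 14 at index 7, swap → [92, 98, 14, 27, 28, 33, 45, 36, 63, 88, 46, 77]
sift down from index 2:
  98 vs smaller child 27 at index 4, swap → [92, 27, 14, 98, 28, 33, 45, 36, 63, 88, 46, 77]
  98 vs smaller child 36 at index 8, swap → [92, 27, 14, 36, 28, 33, 45, 98, 63, 88, 46, 77]
sift down from index 1:
  92 vs smaller child 14 at index 3, swap → [14, 27, 92, 36, 28, 33, 45, 98, 63, 88, 46, 77]
  92 vs smaller child 33 at index 6, swap → [14, 27, 33, 36, 28, 92, 45, 98, 63, 88, 46, 77]
  92 vs only child 77 at index 12, swap → [14, 27, 33, 36, 28, 77, 45, 98, 63, 88, 46, 92]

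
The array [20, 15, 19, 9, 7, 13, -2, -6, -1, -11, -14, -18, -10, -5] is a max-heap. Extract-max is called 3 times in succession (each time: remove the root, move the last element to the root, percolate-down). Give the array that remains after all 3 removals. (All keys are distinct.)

extract-max #1 returns 20:
  remove root 20; move last element -5 to root → [-5, 15, 19, 9, 7, 13, -2, -6, -1, -11, -14, -18, -10]
  -5 vs larger child 19 at index 2, swap → [19, 15, -5, 9, 7, 13, -2, -6, -1, -11, -14, -18, -10]
  -5 vs larger child 13 at index 5, swap → [19, 15, 13, 9, 7, -5, -2, -6, -1, -11, -14, -18, -10]
extract-max #2 returns 19:
  remove root 19; move last element -10 to root → [-10, 15, 13, 9, 7, -5, -2, -6, -1, -11, -14, -18]
  -10 vs larger child 15 at index 1, swap → [15, -10, 13, 9, 7, -5, -2, -6, -1, -11, -14, -18]
  -10 vs larger child 9 at index 3, swap → [15, 9, 13, -10, 7, -5, -2, -6, -1, -11, -14, -18]
  -10 vs larger child -1 at index 8, swap → [15, 9, 13, -1, 7, -5, -2, -6, -10, -11, -14, -18]
extract-max #3 returns 15:
  remove root 15; move last element -18 to root → [-18, 9, 13, -1, 7, -5, -2, -6, -10, -11, -14]
  -18 vs larger child 13 at index 2, swap → [13, 9, -18, -1, 7, -5, -2, -6, -10, -11, -14]
  -18 vs larger child -2 at index 6, swap → [13, 9, -2, -1, 7, -5, -18, -6, -10, -11, -14]

[13, 9, -2, -1, 7, -5, -18, -6, -10, -11, -14]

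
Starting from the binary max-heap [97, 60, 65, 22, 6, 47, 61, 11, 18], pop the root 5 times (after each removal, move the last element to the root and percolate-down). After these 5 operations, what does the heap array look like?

[22, 18, 11, 6]

extract-max #1 returns 97:
  remove root 97; move last element 18 to root → [18, 60, 65, 22, 6, 47, 61, 11]
  18 vs larger child 65 at index 2, swap → [65, 60, 18, 22, 6, 47, 61, 11]
  18 vs larger child 61 at index 6, swap → [65, 60, 61, 22, 6, 47, 18, 11]
extract-max #2 returns 65:
  remove root 65; move last element 11 to root → [11, 60, 61, 22, 6, 47, 18]
  11 vs larger child 61 at index 2, swap → [61, 60, 11, 22, 6, 47, 18]
  11 vs larger child 47 at index 5, swap → [61, 60, 47, 22, 6, 11, 18]
extract-max #3 returns 61:
  remove root 61; move last element 18 to root → [18, 60, 47, 22, 6, 11]
  18 vs larger child 60 at index 1, swap → [60, 18, 47, 22, 6, 11]
  18 vs larger child 22 at index 3, swap → [60, 22, 47, 18, 6, 11]
extract-max #4 returns 60:
  remove root 60; move last element 11 to root → [11, 22, 47, 18, 6]
  11 vs larger child 47 at index 2, swap → [47, 22, 11, 18, 6]
extract-max #5 returns 47:
  remove root 47; move last element 6 to root → [6, 22, 11, 18]
  6 vs larger child 22 at index 1, swap → [22, 6, 11, 18]
  6 vs only child 18 at index 3, swap → [22, 18, 11, 6]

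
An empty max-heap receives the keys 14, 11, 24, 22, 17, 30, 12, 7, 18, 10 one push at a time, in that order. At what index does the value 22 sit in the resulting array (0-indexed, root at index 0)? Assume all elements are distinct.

1

Insert 14:
  append 14 at index 0 → [14] (no swap needed)
Insert 11:
  append 11 at index 1 → [14, 11] (no swap needed)
Insert 24:
  append 24 at index 2 → [14, 11, 24]
  24 > parent 14 at index 0, swap → [24, 11, 14]
Insert 22:
  append 22 at index 3 → [24, 11, 14, 22]
  22 > parent 11 at index 1, swap → [24, 22, 14, 11]
Insert 17:
  append 17 at index 4 → [24, 22, 14, 11, 17] (no swap needed)
Insert 30:
  append 30 at index 5 → [24, 22, 14, 11, 17, 30]
  30 > parent 14 at index 2, swap → [24, 22, 30, 11, 17, 14]
  30 > parent 24 at index 0, swap → [30, 22, 24, 11, 17, 14]
Insert 12:
  append 12 at index 6 → [30, 22, 24, 11, 17, 14, 12] (no swap needed)
Insert 7:
  append 7 at index 7 → [30, 22, 24, 11, 17, 14, 12, 7] (no swap needed)
Insert 18:
  append 18 at index 8 → [30, 22, 24, 11, 17, 14, 12, 7, 18]
  18 > parent 11 at index 3, swap → [30, 22, 24, 18, 17, 14, 12, 7, 11]
Insert 10:
  append 10 at index 9 → [30, 22, 24, 18, 17, 14, 12, 7, 11, 10] (no swap needed)
resulting array: [30, 22, 24, 18, 17, 14, 12, 7, 11, 10]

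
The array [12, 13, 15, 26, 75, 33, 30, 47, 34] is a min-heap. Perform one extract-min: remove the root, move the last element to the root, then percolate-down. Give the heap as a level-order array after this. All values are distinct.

[13, 26, 15, 34, 75, 33, 30, 47]

remove root 12; move last element 34 to root → [34, 13, 15, 26, 75, 33, 30, 47]
34 vs smaller child 13 at index 1, swap → [13, 34, 15, 26, 75, 33, 30, 47]
34 vs smaller child 26 at index 3, swap → [13, 26, 15, 34, 75, 33, 30, 47]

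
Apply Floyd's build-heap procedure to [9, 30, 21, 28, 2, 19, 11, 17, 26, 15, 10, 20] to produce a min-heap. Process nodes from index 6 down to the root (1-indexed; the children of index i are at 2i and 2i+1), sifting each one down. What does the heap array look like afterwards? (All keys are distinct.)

[2, 9, 11, 17, 10, 19, 21, 28, 26, 15, 30, 20]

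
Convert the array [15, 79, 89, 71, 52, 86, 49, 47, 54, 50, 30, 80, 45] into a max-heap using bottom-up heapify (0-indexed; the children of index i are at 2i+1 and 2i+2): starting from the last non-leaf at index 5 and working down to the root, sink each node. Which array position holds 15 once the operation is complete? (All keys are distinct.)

11

sift down from index 5: already satisfies heap property
sift down from index 4: already satisfies heap property
sift down from index 3: already satisfies heap property
sift down from index 2: already satisfies heap property
sift down from index 1: already satisfies heap property
sift down from index 0:
  15 vs larger child 89 at index 2, swap → [89, 79, 15, 71, 52, 86, 49, 47, 54, 50, 30, 80, 45]
  15 vs larger child 86 at index 5, swap → [89, 79, 86, 71, 52, 15, 49, 47, 54, 50, 30, 80, 45]
  15 vs larger child 80 at index 11, swap → [89, 79, 86, 71, 52, 80, 49, 47, 54, 50, 30, 15, 45]
resulting array: [89, 79, 86, 71, 52, 80, 49, 47, 54, 50, 30, 15, 45]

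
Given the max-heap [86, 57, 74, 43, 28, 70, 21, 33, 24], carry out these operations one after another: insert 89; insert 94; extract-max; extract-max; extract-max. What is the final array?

insert 89:
  append 89 at index 9 → [86, 57, 74, 43, 28, 70, 21, 33, 24, 89]
  89 > parent 28 at index 4, swap → [86, 57, 74, 43, 89, 70, 21, 33, 24, 28]
  89 > parent 57 at index 1, swap → [86, 89, 74, 43, 57, 70, 21, 33, 24, 28]
  89 > parent 86 at index 0, swap → [89, 86, 74, 43, 57, 70, 21, 33, 24, 28]
insert 94:
  append 94 at index 10 → [89, 86, 74, 43, 57, 70, 21, 33, 24, 28, 94]
  94 > parent 57 at index 4, swap → [89, 86, 74, 43, 94, 70, 21, 33, 24, 28, 57]
  94 > parent 86 at index 1, swap → [89, 94, 74, 43, 86, 70, 21, 33, 24, 28, 57]
  94 > parent 89 at index 0, swap → [94, 89, 74, 43, 86, 70, 21, 33, 24, 28, 57]
extract-max → returns 94:
  remove root 94; move last element 57 to root → [57, 89, 74, 43, 86, 70, 21, 33, 24, 28]
  57 vs larger child 89 at index 1, swap → [89, 57, 74, 43, 86, 70, 21, 33, 24, 28]
  57 vs larger child 86 at index 4, swap → [89, 86, 74, 43, 57, 70, 21, 33, 24, 28]
extract-max → returns 89:
  remove root 89; move last element 28 to root → [28, 86, 74, 43, 57, 70, 21, 33, 24]
  28 vs larger child 86 at index 1, swap → [86, 28, 74, 43, 57, 70, 21, 33, 24]
  28 vs larger child 57 at index 4, swap → [86, 57, 74, 43, 28, 70, 21, 33, 24]
extract-max → returns 86:
  remove root 86; move last element 24 to root → [24, 57, 74, 43, 28, 70, 21, 33]
  24 vs larger child 74 at index 2, swap → [74, 57, 24, 43, 28, 70, 21, 33]
  24 vs larger child 70 at index 5, swap → [74, 57, 70, 43, 28, 24, 21, 33]

[74, 57, 70, 43, 28, 24, 21, 33]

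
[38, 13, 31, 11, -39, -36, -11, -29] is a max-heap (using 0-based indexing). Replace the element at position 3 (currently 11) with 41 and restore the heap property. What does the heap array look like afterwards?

[41, 38, 31, 13, -39, -36, -11, -29]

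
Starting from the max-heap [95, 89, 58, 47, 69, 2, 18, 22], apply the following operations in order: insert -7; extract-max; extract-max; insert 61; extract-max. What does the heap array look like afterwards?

[61, 47, 58, 22, -7, 2, 18]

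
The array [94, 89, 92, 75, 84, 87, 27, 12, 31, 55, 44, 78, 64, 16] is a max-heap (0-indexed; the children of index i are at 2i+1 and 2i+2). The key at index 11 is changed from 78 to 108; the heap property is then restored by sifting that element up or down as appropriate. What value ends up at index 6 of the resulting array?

set index 11 from 78 to 108 → [94, 89, 92, 75, 84, 87, 27, 12, 31, 55, 44, 108, 64, 16]
108 > parent 87 at index 5, swap → [94, 89, 92, 75, 84, 108, 27, 12, 31, 55, 44, 87, 64, 16]
108 > parent 92 at index 2, swap → [94, 89, 108, 75, 84, 92, 27, 12, 31, 55, 44, 87, 64, 16]
108 > parent 94 at index 0, swap → [108, 89, 94, 75, 84, 92, 27, 12, 31, 55, 44, 87, 64, 16]
resulting array: [108, 89, 94, 75, 84, 92, 27, 12, 31, 55, 44, 87, 64, 16]

27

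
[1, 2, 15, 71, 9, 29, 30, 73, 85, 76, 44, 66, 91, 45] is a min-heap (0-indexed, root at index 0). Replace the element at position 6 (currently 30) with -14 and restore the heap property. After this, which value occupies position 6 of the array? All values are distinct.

set index 6 from 30 to -14 → [1, 2, 15, 71, 9, 29, -14, 73, 85, 76, 44, 66, 91, 45]
-14 < parent 15 at index 2, swap → [1, 2, -14, 71, 9, 29, 15, 73, 85, 76, 44, 66, 91, 45]
-14 < parent 1 at index 0, swap → [-14, 2, 1, 71, 9, 29, 15, 73, 85, 76, 44, 66, 91, 45]
resulting array: [-14, 2, 1, 71, 9, 29, 15, 73, 85, 76, 44, 66, 91, 45]

15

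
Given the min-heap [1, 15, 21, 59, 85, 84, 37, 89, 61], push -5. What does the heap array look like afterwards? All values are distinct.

[-5, 1, 21, 59, 15, 84, 37, 89, 61, 85]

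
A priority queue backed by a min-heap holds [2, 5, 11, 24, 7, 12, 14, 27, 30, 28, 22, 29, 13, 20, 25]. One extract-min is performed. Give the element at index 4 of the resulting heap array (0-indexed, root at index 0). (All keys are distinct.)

22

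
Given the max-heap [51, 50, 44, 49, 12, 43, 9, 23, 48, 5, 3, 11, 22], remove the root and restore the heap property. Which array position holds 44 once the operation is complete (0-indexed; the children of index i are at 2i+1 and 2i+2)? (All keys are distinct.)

2

remove root 51; move last element 22 to root → [22, 50, 44, 49, 12, 43, 9, 23, 48, 5, 3, 11]
22 vs larger child 50 at index 1, swap → [50, 22, 44, 49, 12, 43, 9, 23, 48, 5, 3, 11]
22 vs larger child 49 at index 3, swap → [50, 49, 44, 22, 12, 43, 9, 23, 48, 5, 3, 11]
22 vs larger child 48 at index 8, swap → [50, 49, 44, 48, 12, 43, 9, 23, 22, 5, 3, 11]
resulting array: [50, 49, 44, 48, 12, 43, 9, 23, 22, 5, 3, 11]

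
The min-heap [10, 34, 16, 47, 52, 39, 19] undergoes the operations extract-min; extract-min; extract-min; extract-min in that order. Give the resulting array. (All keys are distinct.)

extract-min → returns 10:
  remove root 10; move last element 19 to root → [19, 34, 16, 47, 52, 39]
  19 vs smaller child 16 at index 2, swap → [16, 34, 19, 47, 52, 39]
extract-min → returns 16:
  remove root 16; move last element 39 to root → [39, 34, 19, 47, 52]
  39 vs smaller child 19 at index 2, swap → [19, 34, 39, 47, 52]
extract-min → returns 19:
  remove root 19; move last element 52 to root → [52, 34, 39, 47]
  52 vs smaller child 34 at index 1, swap → [34, 52, 39, 47]
  52 vs only child 47 at index 3, swap → [34, 47, 39, 52]
extract-min → returns 34:
  remove root 34; move last element 52 to root → [52, 47, 39]
  52 vs smaller child 39 at index 2, swap → [39, 47, 52]

[39, 47, 52]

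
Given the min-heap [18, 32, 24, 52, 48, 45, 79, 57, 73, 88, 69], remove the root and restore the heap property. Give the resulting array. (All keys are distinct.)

[24, 32, 45, 52, 48, 69, 79, 57, 73, 88]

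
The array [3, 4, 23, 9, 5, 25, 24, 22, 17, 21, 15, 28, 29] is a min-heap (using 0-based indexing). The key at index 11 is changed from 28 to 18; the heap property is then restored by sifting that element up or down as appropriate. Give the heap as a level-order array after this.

[3, 4, 18, 9, 5, 23, 24, 22, 17, 21, 15, 25, 29]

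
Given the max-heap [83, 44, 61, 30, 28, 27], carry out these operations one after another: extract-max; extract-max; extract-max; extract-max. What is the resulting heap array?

[28, 27]

extract-max → returns 83:
  remove root 83; move last element 27 to root → [27, 44, 61, 30, 28]
  27 vs larger child 61 at index 2, swap → [61, 44, 27, 30, 28]
extract-max → returns 61:
  remove root 61; move last element 28 to root → [28, 44, 27, 30]
  28 vs larger child 44 at index 1, swap → [44, 28, 27, 30]
  28 vs only child 30 at index 3, swap → [44, 30, 27, 28]
extract-max → returns 44:
  remove root 44; move last element 28 to root → [28, 30, 27]
  28 vs larger child 30 at index 1, swap → [30, 28, 27]
extract-max → returns 30:
  remove root 30; move last element 27 to root → [27, 28]
  27 vs only child 28 at index 1, swap → [28, 27]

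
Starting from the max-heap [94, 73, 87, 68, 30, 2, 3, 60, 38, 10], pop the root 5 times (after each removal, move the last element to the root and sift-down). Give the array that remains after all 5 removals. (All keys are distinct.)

extract-max #1 returns 94:
  remove root 94; move last element 10 to root → [10, 73, 87, 68, 30, 2, 3, 60, 38]
  10 vs larger child 87 at index 2, swap → [87, 73, 10, 68, 30, 2, 3, 60, 38]
extract-max #2 returns 87:
  remove root 87; move last element 38 to root → [38, 73, 10, 68, 30, 2, 3, 60]
  38 vs larger child 73 at index 1, swap → [73, 38, 10, 68, 30, 2, 3, 60]
  38 vs larger child 68 at index 3, swap → [73, 68, 10, 38, 30, 2, 3, 60]
  38 vs only child 60 at index 7, swap → [73, 68, 10, 60, 30, 2, 3, 38]
extract-max #3 returns 73:
  remove root 73; move last element 38 to root → [38, 68, 10, 60, 30, 2, 3]
  38 vs larger child 68 at index 1, swap → [68, 38, 10, 60, 30, 2, 3]
  38 vs larger child 60 at index 3, swap → [68, 60, 10, 38, 30, 2, 3]
extract-max #4 returns 68:
  remove root 68; move last element 3 to root → [3, 60, 10, 38, 30, 2]
  3 vs larger child 60 at index 1, swap → [60, 3, 10, 38, 30, 2]
  3 vs larger child 38 at index 3, swap → [60, 38, 10, 3, 30, 2]
extract-max #5 returns 60:
  remove root 60; move last element 2 to root → [2, 38, 10, 3, 30]
  2 vs larger child 38 at index 1, swap → [38, 2, 10, 3, 30]
  2 vs larger child 30 at index 4, swap → [38, 30, 10, 3, 2]

[38, 30, 10, 3, 2]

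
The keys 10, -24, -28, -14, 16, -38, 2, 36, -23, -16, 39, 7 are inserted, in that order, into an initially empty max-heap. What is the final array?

[39, 36, 7, 10, 16, 2, -28, -24, -23, -16, -14, -38]

Insert 10:
  append 10 at index 0 → [10] (no swap needed)
Insert -24:
  append -24 at index 1 → [10, -24] (no swap needed)
Insert -28:
  append -28 at index 2 → [10, -24, -28] (no swap needed)
Insert -14:
  append -14 at index 3 → [10, -24, -28, -14]
  -14 > parent -24 at index 1, swap → [10, -14, -28, -24]
Insert 16:
  append 16 at index 4 → [10, -14, -28, -24, 16]
  16 > parent -14 at index 1, swap → [10, 16, -28, -24, -14]
  16 > parent 10 at index 0, swap → [16, 10, -28, -24, -14]
Insert -38:
  append -38 at index 5 → [16, 10, -28, -24, -14, -38] (no swap needed)
Insert 2:
  append 2 at index 6 → [16, 10, -28, -24, -14, -38, 2]
  2 > parent -28 at index 2, swap → [16, 10, 2, -24, -14, -38, -28]
Insert 36:
  append 36 at index 7 → [16, 10, 2, -24, -14, -38, -28, 36]
  36 > parent -24 at index 3, swap → [16, 10, 2, 36, -14, -38, -28, -24]
  36 > parent 10 at index 1, swap → [16, 36, 2, 10, -14, -38, -28, -24]
  36 > parent 16 at index 0, swap → [36, 16, 2, 10, -14, -38, -28, -24]
Insert -23:
  append -23 at index 8 → [36, 16, 2, 10, -14, -38, -28, -24, -23] (no swap needed)
Insert -16:
  append -16 at index 9 → [36, 16, 2, 10, -14, -38, -28, -24, -23, -16] (no swap needed)
Insert 39:
  append 39 at index 10 → [36, 16, 2, 10, -14, -38, -28, -24, -23, -16, 39]
  39 > parent -14 at index 4, swap → [36, 16, 2, 10, 39, -38, -28, -24, -23, -16, -14]
  39 > parent 16 at index 1, swap → [36, 39, 2, 10, 16, -38, -28, -24, -23, -16, -14]
  39 > parent 36 at index 0, swap → [39, 36, 2, 10, 16, -38, -28, -24, -23, -16, -14]
Insert 7:
  append 7 at index 11 → [39, 36, 2, 10, 16, -38, -28, -24, -23, -16, -14, 7]
  7 > parent -38 at index 5, swap → [39, 36, 2, 10, 16, 7, -28, -24, -23, -16, -14, -38]
  7 > parent 2 at index 2, swap → [39, 36, 7, 10, 16, 2, -28, -24, -23, -16, -14, -38]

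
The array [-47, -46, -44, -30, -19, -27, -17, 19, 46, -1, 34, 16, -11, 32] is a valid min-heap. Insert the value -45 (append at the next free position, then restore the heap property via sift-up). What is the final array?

[-47, -46, -45, -30, -19, -27, -44, 19, 46, -1, 34, 16, -11, 32, -17]

append -45 at index 14 → [-47, -46, -44, -30, -19, -27, -17, 19, 46, -1, 34, 16, -11, 32, -45]
-45 < parent -17 at index 6, swap → [-47, -46, -44, -30, -19, -27, -45, 19, 46, -1, 34, 16, -11, 32, -17]
-45 < parent -44 at index 2, swap → [-47, -46, -45, -30, -19, -27, -44, 19, 46, -1, 34, 16, -11, 32, -17]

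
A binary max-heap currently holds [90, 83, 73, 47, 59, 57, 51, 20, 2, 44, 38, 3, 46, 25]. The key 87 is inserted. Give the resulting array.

[90, 83, 87, 47, 59, 57, 73, 20, 2, 44, 38, 3, 46, 25, 51]

append 87 at index 14 → [90, 83, 73, 47, 59, 57, 51, 20, 2, 44, 38, 3, 46, 25, 87]
87 > parent 51 at index 6, swap → [90, 83, 73, 47, 59, 57, 87, 20, 2, 44, 38, 3, 46, 25, 51]
87 > parent 73 at index 2, swap → [90, 83, 87, 47, 59, 57, 73, 20, 2, 44, 38, 3, 46, 25, 51]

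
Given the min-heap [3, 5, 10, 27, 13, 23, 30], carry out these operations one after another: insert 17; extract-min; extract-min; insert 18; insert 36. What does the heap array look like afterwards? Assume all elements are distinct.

[10, 13, 18, 17, 27, 30, 23, 36]

insert 17:
  append 17 at index 7 → [3, 5, 10, 27, 13, 23, 30, 17]
  17 < parent 27 at index 3, swap → [3, 5, 10, 17, 13, 23, 30, 27]
extract-min → returns 3:
  remove root 3; move last element 27 to root → [27, 5, 10, 17, 13, 23, 30]
  27 vs smaller child 5 at index 1, swap → [5, 27, 10, 17, 13, 23, 30]
  27 vs smaller child 13 at index 4, swap → [5, 13, 10, 17, 27, 23, 30]
extract-min → returns 5:
  remove root 5; move last element 30 to root → [30, 13, 10, 17, 27, 23]
  30 vs smaller child 10 at index 2, swap → [10, 13, 30, 17, 27, 23]
  30 vs only child 23 at index 5, swap → [10, 13, 23, 17, 27, 30]
insert 18:
  append 18 at index 6 → [10, 13, 23, 17, 27, 30, 18]
  18 < parent 23 at index 2, swap → [10, 13, 18, 17, 27, 30, 23]
insert 36:
  append 36 at index 7 → [10, 13, 18, 17, 27, 30, 23, 36] (no swap needed)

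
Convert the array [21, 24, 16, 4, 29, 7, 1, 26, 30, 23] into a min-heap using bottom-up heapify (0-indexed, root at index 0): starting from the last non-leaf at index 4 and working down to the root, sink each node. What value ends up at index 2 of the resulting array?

sift down from index 4:
  29 vs only child 23 at index 9, swap → [21, 24, 16, 4, 23, 7, 1, 26, 30, 29]
sift down from index 3: already satisfies heap property
sift down from index 2:
  16 vs smaller child 1 at index 6, swap → [21, 24, 1, 4, 23, 7, 16, 26, 30, 29]
sift down from index 1:
  24 vs smaller child 4 at index 3, swap → [21, 4, 1, 24, 23, 7, 16, 26, 30, 29]
sift down from index 0:
  21 vs smaller child 1 at index 2, swap → [1, 4, 21, 24, 23, 7, 16, 26, 30, 29]
  21 vs smaller child 7 at index 5, swap → [1, 4, 7, 24, 23, 21, 16, 26, 30, 29]
resulting array: [1, 4, 7, 24, 23, 21, 16, 26, 30, 29]

7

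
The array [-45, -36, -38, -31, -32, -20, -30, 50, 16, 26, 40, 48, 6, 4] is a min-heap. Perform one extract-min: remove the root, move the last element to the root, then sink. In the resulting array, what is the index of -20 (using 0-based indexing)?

5

remove root -45; move last element 4 to root → [4, -36, -38, -31, -32, -20, -30, 50, 16, 26, 40, 48, 6]
4 vs smaller child -38 at index 2, swap → [-38, -36, 4, -31, -32, -20, -30, 50, 16, 26, 40, 48, 6]
4 vs smaller child -30 at index 6, swap → [-38, -36, -30, -31, -32, -20, 4, 50, 16, 26, 40, 48, 6]
resulting array: [-38, -36, -30, -31, -32, -20, 4, 50, 16, 26, 40, 48, 6]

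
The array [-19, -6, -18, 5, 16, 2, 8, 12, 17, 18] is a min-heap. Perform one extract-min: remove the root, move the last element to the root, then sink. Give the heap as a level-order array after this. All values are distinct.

[-18, -6, 2, 5, 16, 18, 8, 12, 17]

remove root -19; move last element 18 to root → [18, -6, -18, 5, 16, 2, 8, 12, 17]
18 vs smaller child -18 at index 2, swap → [-18, -6, 18, 5, 16, 2, 8, 12, 17]
18 vs smaller child 2 at index 5, swap → [-18, -6, 2, 5, 16, 18, 8, 12, 17]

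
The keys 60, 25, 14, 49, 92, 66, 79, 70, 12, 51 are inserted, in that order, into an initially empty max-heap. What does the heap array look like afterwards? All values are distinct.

Insert 60:
  append 60 at index 0 → [60] (no swap needed)
Insert 25:
  append 25 at index 1 → [60, 25] (no swap needed)
Insert 14:
  append 14 at index 2 → [60, 25, 14] (no swap needed)
Insert 49:
  append 49 at index 3 → [60, 25, 14, 49]
  49 > parent 25 at index 1, swap → [60, 49, 14, 25]
Insert 92:
  append 92 at index 4 → [60, 49, 14, 25, 92]
  92 > parent 49 at index 1, swap → [60, 92, 14, 25, 49]
  92 > parent 60 at index 0, swap → [92, 60, 14, 25, 49]
Insert 66:
  append 66 at index 5 → [92, 60, 14, 25, 49, 66]
  66 > parent 14 at index 2, swap → [92, 60, 66, 25, 49, 14]
Insert 79:
  append 79 at index 6 → [92, 60, 66, 25, 49, 14, 79]
  79 > parent 66 at index 2, swap → [92, 60, 79, 25, 49, 14, 66]
Insert 70:
  append 70 at index 7 → [92, 60, 79, 25, 49, 14, 66, 70]
  70 > parent 25 at index 3, swap → [92, 60, 79, 70, 49, 14, 66, 25]
  70 > parent 60 at index 1, swap → [92, 70, 79, 60, 49, 14, 66, 25]
Insert 12:
  append 12 at index 8 → [92, 70, 79, 60, 49, 14, 66, 25, 12] (no swap needed)
Insert 51:
  append 51 at index 9 → [92, 70, 79, 60, 49, 14, 66, 25, 12, 51]
  51 > parent 49 at index 4, swap → [92, 70, 79, 60, 51, 14, 66, 25, 12, 49]

[92, 70, 79, 60, 51, 14, 66, 25, 12, 49]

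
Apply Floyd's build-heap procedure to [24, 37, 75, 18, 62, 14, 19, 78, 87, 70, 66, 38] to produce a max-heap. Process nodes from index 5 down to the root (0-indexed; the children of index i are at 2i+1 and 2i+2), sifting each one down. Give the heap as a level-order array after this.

[87, 78, 75, 37, 70, 38, 19, 24, 18, 62, 66, 14]

sift down from index 5:
  14 vs only child 38 at index 11, swap → [24, 37, 75, 18, 62, 38, 19, 78, 87, 70, 66, 14]
sift down from index 4:
  62 vs larger child 70 at index 9, swap → [24, 37, 75, 18, 70, 38, 19, 78, 87, 62, 66, 14]
sift down from index 3:
  18 vs larger child 87 at index 8, swap → [24, 37, 75, 87, 70, 38, 19, 78, 18, 62, 66, 14]
sift down from index 2: already satisfies heap property
sift down from index 1:
  37 vs larger child 87 at index 3, swap → [24, 87, 75, 37, 70, 38, 19, 78, 18, 62, 66, 14]
  37 vs larger child 78 at index 7, swap → [24, 87, 75, 78, 70, 38, 19, 37, 18, 62, 66, 14]
sift down from index 0:
  24 vs larger child 87 at index 1, swap → [87, 24, 75, 78, 70, 38, 19, 37, 18, 62, 66, 14]
  24 vs larger child 78 at index 3, swap → [87, 78, 75, 24, 70, 38, 19, 37, 18, 62, 66, 14]
  24 vs larger child 37 at index 7, swap → [87, 78, 75, 37, 70, 38, 19, 24, 18, 62, 66, 14]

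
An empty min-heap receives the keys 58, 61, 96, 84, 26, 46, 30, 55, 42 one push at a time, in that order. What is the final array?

[26, 42, 30, 55, 61, 96, 46, 84, 58]

Insert 58:
  append 58 at index 0 → [58] (no swap needed)
Insert 61:
  append 61 at index 1 → [58, 61] (no swap needed)
Insert 96:
  append 96 at index 2 → [58, 61, 96] (no swap needed)
Insert 84:
  append 84 at index 3 → [58, 61, 96, 84] (no swap needed)
Insert 26:
  append 26 at index 4 → [58, 61, 96, 84, 26]
  26 < parent 61 at index 1, swap → [58, 26, 96, 84, 61]
  26 < parent 58 at index 0, swap → [26, 58, 96, 84, 61]
Insert 46:
  append 46 at index 5 → [26, 58, 96, 84, 61, 46]
  46 < parent 96 at index 2, swap → [26, 58, 46, 84, 61, 96]
Insert 30:
  append 30 at index 6 → [26, 58, 46, 84, 61, 96, 30]
  30 < parent 46 at index 2, swap → [26, 58, 30, 84, 61, 96, 46]
Insert 55:
  append 55 at index 7 → [26, 58, 30, 84, 61, 96, 46, 55]
  55 < parent 84 at index 3, swap → [26, 58, 30, 55, 61, 96, 46, 84]
  55 < parent 58 at index 1, swap → [26, 55, 30, 58, 61, 96, 46, 84]
Insert 42:
  append 42 at index 8 → [26, 55, 30, 58, 61, 96, 46, 84, 42]
  42 < parent 58 at index 3, swap → [26, 55, 30, 42, 61, 96, 46, 84, 58]
  42 < parent 55 at index 1, swap → [26, 42, 30, 55, 61, 96, 46, 84, 58]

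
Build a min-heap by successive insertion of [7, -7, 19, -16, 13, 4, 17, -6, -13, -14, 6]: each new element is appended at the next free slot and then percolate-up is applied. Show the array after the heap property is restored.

Insert 7:
  append 7 at index 0 → [7] (no swap needed)
Insert -7:
  append -7 at index 1 → [7, -7]
  -7 < parent 7 at index 0, swap → [-7, 7]
Insert 19:
  append 19 at index 2 → [-7, 7, 19] (no swap needed)
Insert -16:
  append -16 at index 3 → [-7, 7, 19, -16]
  -16 < parent 7 at index 1, swap → [-7, -16, 19, 7]
  -16 < parent -7 at index 0, swap → [-16, -7, 19, 7]
Insert 13:
  append 13 at index 4 → [-16, -7, 19, 7, 13] (no swap needed)
Insert 4:
  append 4 at index 5 → [-16, -7, 19, 7, 13, 4]
  4 < parent 19 at index 2, swap → [-16, -7, 4, 7, 13, 19]
Insert 17:
  append 17 at index 6 → [-16, -7, 4, 7, 13, 19, 17] (no swap needed)
Insert -6:
  append -6 at index 7 → [-16, -7, 4, 7, 13, 19, 17, -6]
  -6 < parent 7 at index 3, swap → [-16, -7, 4, -6, 13, 19, 17, 7]
Insert -13:
  append -13 at index 8 → [-16, -7, 4, -6, 13, 19, 17, 7, -13]
  -13 < parent -6 at index 3, swap → [-16, -7, 4, -13, 13, 19, 17, 7, -6]
  -13 < parent -7 at index 1, swap → [-16, -13, 4, -7, 13, 19, 17, 7, -6]
Insert -14:
  append -14 at index 9 → [-16, -13, 4, -7, 13, 19, 17, 7, -6, -14]
  -14 < parent 13 at index 4, swap → [-16, -13, 4, -7, -14, 19, 17, 7, -6, 13]
  -14 < parent -13 at index 1, swap → [-16, -14, 4, -7, -13, 19, 17, 7, -6, 13]
Insert 6:
  append 6 at index 10 → [-16, -14, 4, -7, -13, 19, 17, 7, -6, 13, 6] (no swap needed)

[-16, -14, 4, -7, -13, 19, 17, 7, -6, 13, 6]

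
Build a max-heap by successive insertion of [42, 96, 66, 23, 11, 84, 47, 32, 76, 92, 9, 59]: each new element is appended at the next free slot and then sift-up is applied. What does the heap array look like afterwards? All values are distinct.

Insert 42:
  append 42 at index 0 → [42] (no swap needed)
Insert 96:
  append 96 at index 1 → [42, 96]
  96 > parent 42 at index 0, swap → [96, 42]
Insert 66:
  append 66 at index 2 → [96, 42, 66] (no swap needed)
Insert 23:
  append 23 at index 3 → [96, 42, 66, 23] (no swap needed)
Insert 11:
  append 11 at index 4 → [96, 42, 66, 23, 11] (no swap needed)
Insert 84:
  append 84 at index 5 → [96, 42, 66, 23, 11, 84]
  84 > parent 66 at index 2, swap → [96, 42, 84, 23, 11, 66]
Insert 47:
  append 47 at index 6 → [96, 42, 84, 23, 11, 66, 47] (no swap needed)
Insert 32:
  append 32 at index 7 → [96, 42, 84, 23, 11, 66, 47, 32]
  32 > parent 23 at index 3, swap → [96, 42, 84, 32, 11, 66, 47, 23]
Insert 76:
  append 76 at index 8 → [96, 42, 84, 32, 11, 66, 47, 23, 76]
  76 > parent 32 at index 3, swap → [96, 42, 84, 76, 11, 66, 47, 23, 32]
  76 > parent 42 at index 1, swap → [96, 76, 84, 42, 11, 66, 47, 23, 32]
Insert 92:
  append 92 at index 9 → [96, 76, 84, 42, 11, 66, 47, 23, 32, 92]
  92 > parent 11 at index 4, swap → [96, 76, 84, 42, 92, 66, 47, 23, 32, 11]
  92 > parent 76 at index 1, swap → [96, 92, 84, 42, 76, 66, 47, 23, 32, 11]
Insert 9:
  append 9 at index 10 → [96, 92, 84, 42, 76, 66, 47, 23, 32, 11, 9] (no swap needed)
Insert 59:
  append 59 at index 11 → [96, 92, 84, 42, 76, 66, 47, 23, 32, 11, 9, 59] (no swap needed)

[96, 92, 84, 42, 76, 66, 47, 23, 32, 11, 9, 59]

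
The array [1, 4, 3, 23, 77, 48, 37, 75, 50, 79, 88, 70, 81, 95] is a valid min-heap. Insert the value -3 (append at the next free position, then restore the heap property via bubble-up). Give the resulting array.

[-3, 4, 1, 23, 77, 48, 3, 75, 50, 79, 88, 70, 81, 95, 37]

append -3 at index 14 → [1, 4, 3, 23, 77, 48, 37, 75, 50, 79, 88, 70, 81, 95, -3]
-3 < parent 37 at index 6, swap → [1, 4, 3, 23, 77, 48, -3, 75, 50, 79, 88, 70, 81, 95, 37]
-3 < parent 3 at index 2, swap → [1, 4, -3, 23, 77, 48, 3, 75, 50, 79, 88, 70, 81, 95, 37]
-3 < parent 1 at index 0, swap → [-3, 4, 1, 23, 77, 48, 3, 75, 50, 79, 88, 70, 81, 95, 37]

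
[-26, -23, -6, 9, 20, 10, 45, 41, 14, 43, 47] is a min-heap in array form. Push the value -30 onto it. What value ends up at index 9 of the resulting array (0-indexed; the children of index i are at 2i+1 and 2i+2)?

43

append -30 at index 11 → [-26, -23, -6, 9, 20, 10, 45, 41, 14, 43, 47, -30]
-30 < parent 10 at index 5, swap → [-26, -23, -6, 9, 20, -30, 45, 41, 14, 43, 47, 10]
-30 < parent -6 at index 2, swap → [-26, -23, -30, 9, 20, -6, 45, 41, 14, 43, 47, 10]
-30 < parent -26 at index 0, swap → [-30, -23, -26, 9, 20, -6, 45, 41, 14, 43, 47, 10]
resulting array: [-30, -23, -26, 9, 20, -6, 45, 41, 14, 43, 47, 10]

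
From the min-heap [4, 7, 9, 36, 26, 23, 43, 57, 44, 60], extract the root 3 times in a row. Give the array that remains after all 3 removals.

extract-min #1 returns 4:
  remove root 4; move last element 60 to root → [60, 7, 9, 36, 26, 23, 43, 57, 44]
  60 vs smaller child 7 at index 1, swap → [7, 60, 9, 36, 26, 23, 43, 57, 44]
  60 vs smaller child 26 at index 4, swap → [7, 26, 9, 36, 60, 23, 43, 57, 44]
extract-min #2 returns 7:
  remove root 7; move last element 44 to root → [44, 26, 9, 36, 60, 23, 43, 57]
  44 vs smaller child 9 at index 2, swap → [9, 26, 44, 36, 60, 23, 43, 57]
  44 vs smaller child 23 at index 5, swap → [9, 26, 23, 36, 60, 44, 43, 57]
extract-min #3 returns 9:
  remove root 9; move last element 57 to root → [57, 26, 23, 36, 60, 44, 43]
  57 vs smaller child 23 at index 2, swap → [23, 26, 57, 36, 60, 44, 43]
  57 vs smaller child 43 at index 6, swap → [23, 26, 43, 36, 60, 44, 57]

[23, 26, 43, 36, 60, 44, 57]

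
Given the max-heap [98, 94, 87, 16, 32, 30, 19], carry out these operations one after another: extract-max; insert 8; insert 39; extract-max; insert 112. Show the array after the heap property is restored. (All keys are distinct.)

[112, 87, 30, 39, 19, 16, 8, 32]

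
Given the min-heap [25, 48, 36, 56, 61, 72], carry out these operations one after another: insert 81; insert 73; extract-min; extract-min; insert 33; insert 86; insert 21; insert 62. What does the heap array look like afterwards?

insert 81:
  append 81 at index 6 → [25, 48, 36, 56, 61, 72, 81] (no swap needed)
insert 73:
  append 73 at index 7 → [25, 48, 36, 56, 61, 72, 81, 73] (no swap needed)
extract-min → returns 25:
  remove root 25; move last element 73 to root → [73, 48, 36, 56, 61, 72, 81]
  73 vs smaller child 36 at index 2, swap → [36, 48, 73, 56, 61, 72, 81]
  73 vs smaller child 72 at index 5, swap → [36, 48, 72, 56, 61, 73, 81]
extract-min → returns 36:
  remove root 36; move last element 81 to root → [81, 48, 72, 56, 61, 73]
  81 vs smaller child 48 at index 1, swap → [48, 81, 72, 56, 61, 73]
  81 vs smaller child 56 at index 3, swap → [48, 56, 72, 81, 61, 73]
insert 33:
  append 33 at index 6 → [48, 56, 72, 81, 61, 73, 33]
  33 < parent 72 at index 2, swap → [48, 56, 33, 81, 61, 73, 72]
  33 < parent 48 at index 0, swap → [33, 56, 48, 81, 61, 73, 72]
insert 86:
  append 86 at index 7 → [33, 56, 48, 81, 61, 73, 72, 86] (no swap needed)
insert 21:
  append 21 at index 8 → [33, 56, 48, 81, 61, 73, 72, 86, 21]
  21 < parent 81 at index 3, swap → [33, 56, 48, 21, 61, 73, 72, 86, 81]
  21 < parent 56 at index 1, swap → [33, 21, 48, 56, 61, 73, 72, 86, 81]
  21 < parent 33 at index 0, swap → [21, 33, 48, 56, 61, 73, 72, 86, 81]
insert 62:
  append 62 at index 9 → [21, 33, 48, 56, 61, 73, 72, 86, 81, 62] (no swap needed)

[21, 33, 48, 56, 61, 73, 72, 86, 81, 62]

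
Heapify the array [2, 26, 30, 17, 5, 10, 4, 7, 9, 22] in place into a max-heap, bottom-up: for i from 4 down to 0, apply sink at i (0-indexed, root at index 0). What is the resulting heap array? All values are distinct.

sift down from index 4:
  5 vs only child 22 at index 9, swap → [2, 26, 30, 17, 22, 10, 4, 7, 9, 5]
sift down from index 3: already satisfies heap property
sift down from index 2: already satisfies heap property
sift down from index 1: already satisfies heap property
sift down from index 0:
  2 vs larger child 30 at index 2, swap → [30, 26, 2, 17, 22, 10, 4, 7, 9, 5]
  2 vs larger child 10 at index 5, swap → [30, 26, 10, 17, 22, 2, 4, 7, 9, 5]

[30, 26, 10, 17, 22, 2, 4, 7, 9, 5]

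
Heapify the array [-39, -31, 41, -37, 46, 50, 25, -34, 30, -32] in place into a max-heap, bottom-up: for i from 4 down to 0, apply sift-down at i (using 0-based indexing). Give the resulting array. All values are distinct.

[50, 46, 41, 30, -31, -39, 25, -34, -37, -32]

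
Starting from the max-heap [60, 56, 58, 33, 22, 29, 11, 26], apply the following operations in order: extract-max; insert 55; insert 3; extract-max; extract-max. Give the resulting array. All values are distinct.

[55, 33, 29, 3, 22, 26, 11]

extract-max → returns 60:
  remove root 60; move last element 26 to root → [26, 56, 58, 33, 22, 29, 11]
  26 vs larger child 58 at index 2, swap → [58, 56, 26, 33, 22, 29, 11]
  26 vs larger child 29 at index 5, swap → [58, 56, 29, 33, 22, 26, 11]
insert 55:
  append 55 at index 7 → [58, 56, 29, 33, 22, 26, 11, 55]
  55 > parent 33 at index 3, swap → [58, 56, 29, 55, 22, 26, 11, 33]
insert 3:
  append 3 at index 8 → [58, 56, 29, 55, 22, 26, 11, 33, 3] (no swap needed)
extract-max → returns 58:
  remove root 58; move last element 3 to root → [3, 56, 29, 55, 22, 26, 11, 33]
  3 vs larger child 56 at index 1, swap → [56, 3, 29, 55, 22, 26, 11, 33]
  3 vs larger child 55 at index 3, swap → [56, 55, 29, 3, 22, 26, 11, 33]
  3 vs only child 33 at index 7, swap → [56, 55, 29, 33, 22, 26, 11, 3]
extract-max → returns 56:
  remove root 56; move last element 3 to root → [3, 55, 29, 33, 22, 26, 11]
  3 vs larger child 55 at index 1, swap → [55, 3, 29, 33, 22, 26, 11]
  3 vs larger child 33 at index 3, swap → [55, 33, 29, 3, 22, 26, 11]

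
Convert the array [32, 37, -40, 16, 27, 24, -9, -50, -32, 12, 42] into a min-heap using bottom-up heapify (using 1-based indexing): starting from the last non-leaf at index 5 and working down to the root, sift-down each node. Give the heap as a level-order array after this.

sift down from index 5:
  27 vs smaller child 12 at index 10, swap → [32, 37, -40, 16, 12, 24, -9, -50, -32, 27, 42]
sift down from index 4:
  16 vs smaller child -50 at index 8, swap → [32, 37, -40, -50, 12, 24, -9, 16, -32, 27, 42]
sift down from index 3: already satisfies heap property
sift down from index 2:
  37 vs smaller child -50 at index 4, swap → [32, -50, -40, 37, 12, 24, -9, 16, -32, 27, 42]
  37 vs smaller child -32 at index 9, swap → [32, -50, -40, -32, 12, 24, -9, 16, 37, 27, 42]
sift down from index 1:
  32 vs smaller child -50 at index 2, swap → [-50, 32, -40, -32, 12, 24, -9, 16, 37, 27, 42]
  32 vs smaller child -32 at index 4, swap → [-50, -32, -40, 32, 12, 24, -9, 16, 37, 27, 42]
  32 vs smaller child 16 at index 8, swap → [-50, -32, -40, 16, 12, 24, -9, 32, 37, 27, 42]

[-50, -32, -40, 16, 12, 24, -9, 32, 37, 27, 42]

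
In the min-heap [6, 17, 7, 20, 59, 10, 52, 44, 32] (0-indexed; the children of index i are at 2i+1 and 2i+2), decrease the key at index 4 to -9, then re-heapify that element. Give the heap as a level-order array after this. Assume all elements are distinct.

set index 4 from 59 to -9 → [6, 17, 7, 20, -9, 10, 52, 44, 32]
-9 < parent 17 at index 1, swap → [6, -9, 7, 20, 17, 10, 52, 44, 32]
-9 < parent 6 at index 0, swap → [-9, 6, 7, 20, 17, 10, 52, 44, 32]

[-9, 6, 7, 20, 17, 10, 52, 44, 32]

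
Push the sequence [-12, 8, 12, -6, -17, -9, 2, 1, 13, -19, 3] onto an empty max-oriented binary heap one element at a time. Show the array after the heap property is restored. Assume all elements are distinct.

[13, 12, 8, 1, 3, -9, 2, -12, -6, -19, -17]

Insert -12:
  append -12 at index 0 → [-12] (no swap needed)
Insert 8:
  append 8 at index 1 → [-12, 8]
  8 > parent -12 at index 0, swap → [8, -12]
Insert 12:
  append 12 at index 2 → [8, -12, 12]
  12 > parent 8 at index 0, swap → [12, -12, 8]
Insert -6:
  append -6 at index 3 → [12, -12, 8, -6]
  -6 > parent -12 at index 1, swap → [12, -6, 8, -12]
Insert -17:
  append -17 at index 4 → [12, -6, 8, -12, -17] (no swap needed)
Insert -9:
  append -9 at index 5 → [12, -6, 8, -12, -17, -9] (no swap needed)
Insert 2:
  append 2 at index 6 → [12, -6, 8, -12, -17, -9, 2] (no swap needed)
Insert 1:
  append 1 at index 7 → [12, -6, 8, -12, -17, -9, 2, 1]
  1 > parent -12 at index 3, swap → [12, -6, 8, 1, -17, -9, 2, -12]
  1 > parent -6 at index 1, swap → [12, 1, 8, -6, -17, -9, 2, -12]
Insert 13:
  append 13 at index 8 → [12, 1, 8, -6, -17, -9, 2, -12, 13]
  13 > parent -6 at index 3, swap → [12, 1, 8, 13, -17, -9, 2, -12, -6]
  13 > parent 1 at index 1, swap → [12, 13, 8, 1, -17, -9, 2, -12, -6]
  13 > parent 12 at index 0, swap → [13, 12, 8, 1, -17, -9, 2, -12, -6]
Insert -19:
  append -19 at index 9 → [13, 12, 8, 1, -17, -9, 2, -12, -6, -19] (no swap needed)
Insert 3:
  append 3 at index 10 → [13, 12, 8, 1, -17, -9, 2, -12, -6, -19, 3]
  3 > parent -17 at index 4, swap → [13, 12, 8, 1, 3, -9, 2, -12, -6, -19, -17]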